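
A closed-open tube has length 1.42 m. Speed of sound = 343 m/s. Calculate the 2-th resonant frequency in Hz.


Given values:
  Tube type: closed-open, L = 1.42 m, c = 343 m/s, n = 2
Formula: f_n = (2n - 1) * c / (4 * L)
Compute 2n - 1 = 2*2 - 1 = 3
Compute 4 * L = 4 * 1.42 = 5.68
f = 3 * 343 / 5.68
f = 181.16

181.16 Hz


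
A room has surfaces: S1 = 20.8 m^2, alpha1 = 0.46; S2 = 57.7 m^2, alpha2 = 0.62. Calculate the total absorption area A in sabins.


Given surfaces:
  Surface 1: 20.8 * 0.46 = 9.568
  Surface 2: 57.7 * 0.62 = 35.774
Formula: A = sum(Si * alpha_i)
A = 9.568 + 35.774
A = 45.34

45.34 sabins


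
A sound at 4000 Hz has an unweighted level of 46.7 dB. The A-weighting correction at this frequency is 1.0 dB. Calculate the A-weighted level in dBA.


Given values:
  SPL = 46.7 dB
  A-weighting at 4000 Hz = 1.0 dB
Formula: L_A = SPL + A_weight
L_A = 46.7 + (1.0)
L_A = 47.7

47.7 dBA


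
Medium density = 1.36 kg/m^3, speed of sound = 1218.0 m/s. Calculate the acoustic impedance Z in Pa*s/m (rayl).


Given values:
  rho = 1.36 kg/m^3
  c = 1218.0 m/s
Formula: Z = rho * c
Z = 1.36 * 1218.0
Z = 1656.48

1656.48 rayl


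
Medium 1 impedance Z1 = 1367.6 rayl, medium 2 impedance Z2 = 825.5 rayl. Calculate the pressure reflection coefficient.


Given values:
  Z1 = 1367.6 rayl, Z2 = 825.5 rayl
Formula: R = (Z2 - Z1) / (Z2 + Z1)
Numerator: Z2 - Z1 = 825.5 - 1367.6 = -542.1
Denominator: Z2 + Z1 = 825.5 + 1367.6 = 2193.1
R = -542.1 / 2193.1 = -0.2472

-0.2472


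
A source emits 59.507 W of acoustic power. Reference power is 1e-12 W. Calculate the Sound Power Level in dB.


Given values:
  W = 59.507 W
  W_ref = 1e-12 W
Formula: SWL = 10 * log10(W / W_ref)
Compute ratio: W / W_ref = 59507000000000
Compute log10: log10(59507000000000) = 13.774568
Multiply: SWL = 10 * 13.774568 = 137.75

137.75 dB


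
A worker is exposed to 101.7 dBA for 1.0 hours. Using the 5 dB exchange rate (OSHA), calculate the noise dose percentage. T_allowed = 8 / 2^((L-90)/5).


Given values:
  L = 101.7 dBA, T = 1.0 hours
Formula: T_allowed = 8 / 2^((L - 90) / 5)
Compute exponent: (101.7 - 90) / 5 = 2.34
Compute 2^(2.34) = 5.063026
T_allowed = 8 / 5.063026 = 1.580083 hours
Dose = (T / T_allowed) * 100
Dose = (1.0 / 1.580083) * 100 = 63.29

63.29 %


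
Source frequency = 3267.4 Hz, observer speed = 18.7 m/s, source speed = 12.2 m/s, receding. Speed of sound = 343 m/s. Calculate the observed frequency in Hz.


Given values:
  f_s = 3267.4 Hz, v_o = 18.7 m/s, v_s = 12.2 m/s
  Direction: receding
Formula: f_o = f_s * (c - v_o) / (c + v_s)
Numerator: c - v_o = 343 - 18.7 = 324.3
Denominator: c + v_s = 343 + 12.2 = 355.2
f_o = 3267.4 * 324.3 / 355.2 = 2983.16

2983.16 Hz


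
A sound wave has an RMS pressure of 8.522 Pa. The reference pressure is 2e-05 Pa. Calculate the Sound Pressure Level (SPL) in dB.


Given values:
  p = 8.522 Pa
  p_ref = 2e-05 Pa
Formula: SPL = 20 * log10(p / p_ref)
Compute ratio: p / p_ref = 8.522 / 2e-05 = 426100
Compute log10: log10(426100) = 5.629512
Multiply: SPL = 20 * 5.629512 = 112.59

112.59 dB


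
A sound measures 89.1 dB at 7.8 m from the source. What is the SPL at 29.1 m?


Given values:
  SPL1 = 89.1 dB, r1 = 7.8 m, r2 = 29.1 m
Formula: SPL2 = SPL1 - 20 * log10(r2 / r1)
Compute ratio: r2 / r1 = 29.1 / 7.8 = 3.7308
Compute log10: log10(3.7308) = 0.571802
Compute drop: 20 * 0.571802 = 11.436
SPL2 = 89.1 - 11.436 = 77.66

77.66 dB


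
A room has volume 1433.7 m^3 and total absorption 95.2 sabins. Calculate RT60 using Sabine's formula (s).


Given values:
  V = 1433.7 m^3
  A = 95.2 sabins
Formula: RT60 = 0.161 * V / A
Numerator: 0.161 * 1433.7 = 230.8257
RT60 = 230.8257 / 95.2 = 2.425

2.425 s


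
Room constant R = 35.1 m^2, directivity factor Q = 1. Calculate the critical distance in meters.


Given values:
  R = 35.1 m^2, Q = 1
Formula: d_c = 0.141 * sqrt(Q * R)
Compute Q * R = 1 * 35.1 = 35.1
Compute sqrt(35.1) = 5.9245
d_c = 0.141 * 5.9245 = 0.835

0.835 m


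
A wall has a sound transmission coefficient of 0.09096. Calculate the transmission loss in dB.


Given values:
  tau = 0.09096
Formula: TL = 10 * log10(1 / tau)
Compute 1 / tau = 1 / 0.09096 = 10.9938
Compute log10(10.9938) = 1.041148
TL = 10 * 1.041148 = 10.41

10.41 dB


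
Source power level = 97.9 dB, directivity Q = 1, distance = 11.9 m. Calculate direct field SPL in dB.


Given values:
  Lw = 97.9 dB, Q = 1, r = 11.9 m
Formula: SPL = Lw + 10 * log10(Q / (4 * pi * r^2))
Compute 4 * pi * r^2 = 4 * pi * 11.9^2 = 1779.5237
Compute Q / denom = 1 / 1779.5237 = 0.00056195
Compute 10 * log10(0.00056195) = -32.503
SPL = 97.9 + (-32.503) = 65.4

65.4 dB


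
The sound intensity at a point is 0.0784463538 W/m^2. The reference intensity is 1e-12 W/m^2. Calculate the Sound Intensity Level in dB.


Given values:
  I = 0.0784463538 W/m^2
  I_ref = 1e-12 W/m^2
Formula: SIL = 10 * log10(I / I_ref)
Compute ratio: I / I_ref = 78446353800
Compute log10: log10(78446353800) = 10.894573
Multiply: SIL = 10 * 10.894573 = 108.95

108.95 dB


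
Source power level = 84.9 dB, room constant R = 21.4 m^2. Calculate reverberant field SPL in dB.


Given values:
  Lw = 84.9 dB, R = 21.4 m^2
Formula: SPL = Lw + 10 * log10(4 / R)
Compute 4 / R = 4 / 21.4 = 0.186916
Compute 10 * log10(0.186916) = -7.2835
SPL = 84.9 + (-7.2835) = 77.62

77.62 dB


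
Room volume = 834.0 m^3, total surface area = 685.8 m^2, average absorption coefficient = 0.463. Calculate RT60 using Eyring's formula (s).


Given values:
  V = 834.0 m^3, S = 685.8 m^2, alpha = 0.463
Formula: RT60 = 0.161 * V / (-S * ln(1 - alpha))
Compute ln(1 - 0.463) = ln(0.537) = -0.621757
Denominator: -685.8 * -0.621757 = 426.401
Numerator: 0.161 * 834.0 = 134.274
RT60 = 134.274 / 426.401 = 0.315

0.315 s


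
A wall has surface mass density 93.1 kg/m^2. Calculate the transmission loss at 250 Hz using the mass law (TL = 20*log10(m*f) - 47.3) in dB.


Given values:
  m = 93.1 kg/m^2, f = 250 Hz
Formula: TL = 20 * log10(m * f) - 47.3
Compute m * f = 93.1 * 250 = 23275.0
Compute log10(23275.0) = 4.36689
Compute 20 * 4.36689 = 87.3378
TL = 87.3378 - 47.3 = 40.04

40.04 dB


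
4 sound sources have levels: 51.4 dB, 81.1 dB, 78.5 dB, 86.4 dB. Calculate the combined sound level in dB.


Formula: L_total = 10 * log10( sum(10^(Li/10)) )
  Source 1: 10^(51.4/10) = 138038.4265
  Source 2: 10^(81.1/10) = 128824955.1693
  Source 3: 10^(78.5/10) = 70794578.4384
  Source 4: 10^(86.4/10) = 436515832.2402
Sum of linear values = 636273404.2744
L_total = 10 * log10(636273404.2744) = 88.04

88.04 dB


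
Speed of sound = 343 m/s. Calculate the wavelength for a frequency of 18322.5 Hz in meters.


Given values:
  c = 343 m/s, f = 18322.5 Hz
Formula: lambda = c / f
lambda = 343 / 18322.5
lambda = 0.0187

0.0187 m


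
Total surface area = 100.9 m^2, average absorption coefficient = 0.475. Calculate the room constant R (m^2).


Given values:
  S = 100.9 m^2, alpha = 0.475
Formula: R = S * alpha / (1 - alpha)
Numerator: 100.9 * 0.475 = 47.9275
Denominator: 1 - 0.475 = 0.525
R = 47.9275 / 0.525 = 91.29

91.29 m^2


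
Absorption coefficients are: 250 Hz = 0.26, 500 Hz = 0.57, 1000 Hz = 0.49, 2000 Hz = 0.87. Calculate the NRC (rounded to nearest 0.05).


Given values:
  a_250 = 0.26, a_500 = 0.57
  a_1000 = 0.49, a_2000 = 0.87
Formula: NRC = (a250 + a500 + a1000 + a2000) / 4
Sum = 0.26 + 0.57 + 0.49 + 0.87 = 2.19
NRC = 2.19 / 4 = 0.5475
Rounded to nearest 0.05: 0.55

0.55


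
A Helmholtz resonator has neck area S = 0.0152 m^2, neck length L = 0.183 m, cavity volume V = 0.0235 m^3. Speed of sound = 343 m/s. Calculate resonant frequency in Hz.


Given values:
  S = 0.0152 m^2, L = 0.183 m, V = 0.0235 m^3, c = 343 m/s
Formula: f = (c / (2*pi)) * sqrt(S / (V * L))
Compute V * L = 0.0235 * 0.183 = 0.0043005
Compute S / (V * L) = 0.0152 / 0.0043005 = 3.5345
Compute sqrt(3.5345) = 1.880027
Compute c / (2*pi) = 343 / 6.283185 = 54.590148
f = 54.590148 * 1.880027 = 102.63

102.63 Hz


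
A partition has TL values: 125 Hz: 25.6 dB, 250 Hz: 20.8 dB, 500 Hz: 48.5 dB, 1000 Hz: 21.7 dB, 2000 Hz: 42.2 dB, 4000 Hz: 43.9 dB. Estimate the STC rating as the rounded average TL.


Given TL values at each frequency:
  125 Hz: 25.6 dB
  250 Hz: 20.8 dB
  500 Hz: 48.5 dB
  1000 Hz: 21.7 dB
  2000 Hz: 42.2 dB
  4000 Hz: 43.9 dB
Formula: STC ~ round(average of TL values)
Sum = 25.6 + 20.8 + 48.5 + 21.7 + 42.2 + 43.9 = 202.7
Average = 202.7 / 6 = 33.78
Rounded: 34

34


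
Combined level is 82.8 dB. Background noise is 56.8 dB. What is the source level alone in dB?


Given values:
  L_total = 82.8 dB, L_bg = 56.8 dB
Formula: L_source = 10 * log10(10^(L_total/10) - 10^(L_bg/10))
Convert to linear:
  10^(82.8/10) = 190546071.7963
  10^(56.8/10) = 478630.0923
Difference: 190546071.7963 - 478630.0923 = 190067441.704
L_source = 10 * log10(190067441.704) = 82.79

82.79 dB


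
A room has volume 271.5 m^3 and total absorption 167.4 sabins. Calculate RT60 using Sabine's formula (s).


Given values:
  V = 271.5 m^3
  A = 167.4 sabins
Formula: RT60 = 0.161 * V / A
Numerator: 0.161 * 271.5 = 43.7115
RT60 = 43.7115 / 167.4 = 0.261

0.261 s


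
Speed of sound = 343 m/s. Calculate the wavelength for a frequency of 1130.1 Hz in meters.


Given values:
  c = 343 m/s, f = 1130.1 Hz
Formula: lambda = c / f
lambda = 343 / 1130.1
lambda = 0.3035

0.3035 m


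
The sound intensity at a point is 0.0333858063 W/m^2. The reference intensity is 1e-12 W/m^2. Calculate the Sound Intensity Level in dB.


Given values:
  I = 0.0333858063 W/m^2
  I_ref = 1e-12 W/m^2
Formula: SIL = 10 * log10(I / I_ref)
Compute ratio: I / I_ref = 33385806300
Compute log10: log10(33385806300) = 10.523562
Multiply: SIL = 10 * 10.523562 = 105.24

105.24 dB


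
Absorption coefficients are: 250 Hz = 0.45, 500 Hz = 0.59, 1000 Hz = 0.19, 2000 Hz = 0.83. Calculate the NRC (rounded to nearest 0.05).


Given values:
  a_250 = 0.45, a_500 = 0.59
  a_1000 = 0.19, a_2000 = 0.83
Formula: NRC = (a250 + a500 + a1000 + a2000) / 4
Sum = 0.45 + 0.59 + 0.19 + 0.83 = 2.06
NRC = 2.06 / 4 = 0.515
Rounded to nearest 0.05: 0.5

0.5


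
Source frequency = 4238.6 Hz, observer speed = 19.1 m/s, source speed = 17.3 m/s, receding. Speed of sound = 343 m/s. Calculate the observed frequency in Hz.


Given values:
  f_s = 4238.6 Hz, v_o = 19.1 m/s, v_s = 17.3 m/s
  Direction: receding
Formula: f_o = f_s * (c - v_o) / (c + v_s)
Numerator: c - v_o = 343 - 19.1 = 323.9
Denominator: c + v_s = 343 + 17.3 = 360.3
f_o = 4238.6 * 323.9 / 360.3 = 3810.39

3810.39 Hz


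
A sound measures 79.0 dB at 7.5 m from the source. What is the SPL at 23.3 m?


Given values:
  SPL1 = 79.0 dB, r1 = 7.5 m, r2 = 23.3 m
Formula: SPL2 = SPL1 - 20 * log10(r2 / r1)
Compute ratio: r2 / r1 = 23.3 / 7.5 = 3.1067
Compute log10: log10(3.1067) = 0.492299
Compute drop: 20 * 0.492299 = 9.846
SPL2 = 79.0 - 9.846 = 69.15

69.15 dB


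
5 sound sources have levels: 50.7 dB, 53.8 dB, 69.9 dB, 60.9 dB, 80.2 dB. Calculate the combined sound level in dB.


Formula: L_total = 10 * log10( sum(10^(Li/10)) )
  Source 1: 10^(50.7/10) = 117489.7555
  Source 2: 10^(53.8/10) = 239883.2919
  Source 3: 10^(69.9/10) = 9772372.2096
  Source 4: 10^(60.9/10) = 1230268.7708
  Source 5: 10^(80.2/10) = 104712854.8051
Sum of linear values = 116072868.8329
L_total = 10 * log10(116072868.8329) = 80.65

80.65 dB


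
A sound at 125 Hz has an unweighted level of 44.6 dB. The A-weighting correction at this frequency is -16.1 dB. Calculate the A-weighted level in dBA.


Given values:
  SPL = 44.6 dB
  A-weighting at 125 Hz = -16.1 dB
Formula: L_A = SPL + A_weight
L_A = 44.6 + (-16.1)
L_A = 28.5

28.5 dBA


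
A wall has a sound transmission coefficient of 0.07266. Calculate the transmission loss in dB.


Given values:
  tau = 0.07266
Formula: TL = 10 * log10(1 / tau)
Compute 1 / tau = 1 / 0.07266 = 13.7627
Compute log10(13.7627) = 1.138704
TL = 10 * 1.138704 = 11.39

11.39 dB


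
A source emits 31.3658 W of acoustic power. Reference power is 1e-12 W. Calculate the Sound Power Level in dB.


Given values:
  W = 31.3658 W
  W_ref = 1e-12 W
Formula: SWL = 10 * log10(W / W_ref)
Compute ratio: W / W_ref = 31365800000000
Compute log10: log10(31365800000000) = 13.496456
Multiply: SWL = 10 * 13.496456 = 134.96

134.96 dB


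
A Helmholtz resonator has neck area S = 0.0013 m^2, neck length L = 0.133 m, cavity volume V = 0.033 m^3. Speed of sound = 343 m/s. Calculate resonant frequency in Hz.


Given values:
  S = 0.0013 m^2, L = 0.133 m, V = 0.033 m^3, c = 343 m/s
Formula: f = (c / (2*pi)) * sqrt(S / (V * L))
Compute V * L = 0.033 * 0.133 = 0.004389
Compute S / (V * L) = 0.0013 / 0.004389 = 0.2962
Compute sqrt(0.2962) = 0.544243
Compute c / (2*pi) = 343 / 6.283185 = 54.590148
f = 54.590148 * 0.544243 = 29.71

29.71 Hz


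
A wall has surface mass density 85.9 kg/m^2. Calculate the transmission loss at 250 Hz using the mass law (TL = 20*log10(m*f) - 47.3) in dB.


Given values:
  m = 85.9 kg/m^2, f = 250 Hz
Formula: TL = 20 * log10(m * f) - 47.3
Compute m * f = 85.9 * 250 = 21475.0
Compute log10(21475.0) = 4.331933
Compute 20 * 4.331933 = 86.6387
TL = 86.6387 - 47.3 = 39.34

39.34 dB


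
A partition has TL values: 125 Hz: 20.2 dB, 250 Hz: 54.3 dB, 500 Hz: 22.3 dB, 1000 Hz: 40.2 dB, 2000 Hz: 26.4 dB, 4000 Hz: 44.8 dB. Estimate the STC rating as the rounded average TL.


Given TL values at each frequency:
  125 Hz: 20.2 dB
  250 Hz: 54.3 dB
  500 Hz: 22.3 dB
  1000 Hz: 40.2 dB
  2000 Hz: 26.4 dB
  4000 Hz: 44.8 dB
Formula: STC ~ round(average of TL values)
Sum = 20.2 + 54.3 + 22.3 + 40.2 + 26.4 + 44.8 = 208.2
Average = 208.2 / 6 = 34.7
Rounded: 35

35


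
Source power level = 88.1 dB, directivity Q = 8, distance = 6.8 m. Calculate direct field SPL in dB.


Given values:
  Lw = 88.1 dB, Q = 8, r = 6.8 m
Formula: SPL = Lw + 10 * log10(Q / (4 * pi * r^2))
Compute 4 * pi * r^2 = 4 * pi * 6.8^2 = 581.069
Compute Q / denom = 8 / 581.069 = 0.01376773
Compute 10 * log10(0.01376773) = -18.6114
SPL = 88.1 + (-18.6114) = 69.49

69.49 dB


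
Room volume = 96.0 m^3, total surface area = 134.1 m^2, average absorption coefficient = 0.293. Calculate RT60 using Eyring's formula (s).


Given values:
  V = 96.0 m^3, S = 134.1 m^2, alpha = 0.293
Formula: RT60 = 0.161 * V / (-S * ln(1 - alpha))
Compute ln(1 - 0.293) = ln(0.707) = -0.346725
Denominator: -134.1 * -0.346725 = 46.4958
Numerator: 0.161 * 96.0 = 15.456
RT60 = 15.456 / 46.4958 = 0.332

0.332 s


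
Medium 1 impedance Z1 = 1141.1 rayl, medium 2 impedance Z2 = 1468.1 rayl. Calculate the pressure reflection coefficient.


Given values:
  Z1 = 1141.1 rayl, Z2 = 1468.1 rayl
Formula: R = (Z2 - Z1) / (Z2 + Z1)
Numerator: Z2 - Z1 = 1468.1 - 1141.1 = 327.0
Denominator: Z2 + Z1 = 1468.1 + 1141.1 = 2609.2
R = 327.0 / 2609.2 = 0.1253

0.1253


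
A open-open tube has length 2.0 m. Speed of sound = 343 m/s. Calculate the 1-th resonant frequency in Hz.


Given values:
  Tube type: open-open, L = 2.0 m, c = 343 m/s, n = 1
Formula: f_n = n * c / (2 * L)
Compute 2 * L = 2 * 2.0 = 4.0
f = 1 * 343 / 4.0
f = 85.75

85.75 Hz


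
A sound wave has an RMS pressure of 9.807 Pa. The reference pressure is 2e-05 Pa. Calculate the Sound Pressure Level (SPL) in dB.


Given values:
  p = 9.807 Pa
  p_ref = 2e-05 Pa
Formula: SPL = 20 * log10(p / p_ref)
Compute ratio: p / p_ref = 9.807 / 2e-05 = 490350
Compute log10: log10(490350) = 5.690506
Multiply: SPL = 20 * 5.690506 = 113.81

113.81 dB


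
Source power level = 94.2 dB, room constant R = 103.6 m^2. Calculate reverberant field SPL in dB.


Given values:
  Lw = 94.2 dB, R = 103.6 m^2
Formula: SPL = Lw + 10 * log10(4 / R)
Compute 4 / R = 4 / 103.6 = 0.03861
Compute 10 * log10(0.03861) = -14.133
SPL = 94.2 + (-14.133) = 80.07

80.07 dB


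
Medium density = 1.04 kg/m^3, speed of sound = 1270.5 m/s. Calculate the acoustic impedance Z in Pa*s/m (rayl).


Given values:
  rho = 1.04 kg/m^3
  c = 1270.5 m/s
Formula: Z = rho * c
Z = 1.04 * 1270.5
Z = 1321.32

1321.32 rayl


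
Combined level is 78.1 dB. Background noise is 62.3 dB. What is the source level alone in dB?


Given values:
  L_total = 78.1 dB, L_bg = 62.3 dB
Formula: L_source = 10 * log10(10^(L_total/10) - 10^(L_bg/10))
Convert to linear:
  10^(78.1/10) = 64565422.9035
  10^(62.3/10) = 1698243.6525
Difference: 64565422.9035 - 1698243.6525 = 62867179.251
L_source = 10 * log10(62867179.251) = 77.98

77.98 dB


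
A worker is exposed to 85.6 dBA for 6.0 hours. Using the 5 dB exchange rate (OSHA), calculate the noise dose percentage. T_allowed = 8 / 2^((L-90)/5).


Given values:
  L = 85.6 dBA, T = 6.0 hours
Formula: T_allowed = 8 / 2^((L - 90) / 5)
Compute exponent: (85.6 - 90) / 5 = -0.88
Compute 2^(-0.88) = 0.543367
T_allowed = 8 / 0.543367 = 14.723014 hours
Dose = (T / T_allowed) * 100
Dose = (6.0 / 14.723014) * 100 = 40.75

40.75 %


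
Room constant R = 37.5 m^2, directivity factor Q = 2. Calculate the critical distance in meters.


Given values:
  R = 37.5 m^2, Q = 2
Formula: d_c = 0.141 * sqrt(Q * R)
Compute Q * R = 2 * 37.5 = 75.0
Compute sqrt(75.0) = 8.6603
d_c = 0.141 * 8.6603 = 1.221

1.221 m


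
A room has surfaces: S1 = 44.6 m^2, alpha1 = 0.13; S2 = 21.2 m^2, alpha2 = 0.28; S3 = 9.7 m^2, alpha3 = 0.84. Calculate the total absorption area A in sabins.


Given surfaces:
  Surface 1: 44.6 * 0.13 = 5.798
  Surface 2: 21.2 * 0.28 = 5.936
  Surface 3: 9.7 * 0.84 = 8.148
Formula: A = sum(Si * alpha_i)
A = 5.798 + 5.936 + 8.148
A = 19.88

19.88 sabins


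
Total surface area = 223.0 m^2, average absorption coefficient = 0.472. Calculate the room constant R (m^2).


Given values:
  S = 223.0 m^2, alpha = 0.472
Formula: R = S * alpha / (1 - alpha)
Numerator: 223.0 * 0.472 = 105.256
Denominator: 1 - 0.472 = 0.528
R = 105.256 / 0.528 = 199.35

199.35 m^2


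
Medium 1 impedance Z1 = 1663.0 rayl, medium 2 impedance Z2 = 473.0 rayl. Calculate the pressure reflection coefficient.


Given values:
  Z1 = 1663.0 rayl, Z2 = 473.0 rayl
Formula: R = (Z2 - Z1) / (Z2 + Z1)
Numerator: Z2 - Z1 = 473.0 - 1663.0 = -1190.0
Denominator: Z2 + Z1 = 473.0 + 1663.0 = 2136.0
R = -1190.0 / 2136.0 = -0.5571

-0.5571


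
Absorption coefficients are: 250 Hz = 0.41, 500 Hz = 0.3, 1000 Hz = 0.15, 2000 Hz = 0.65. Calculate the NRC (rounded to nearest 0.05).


Given values:
  a_250 = 0.41, a_500 = 0.3
  a_1000 = 0.15, a_2000 = 0.65
Formula: NRC = (a250 + a500 + a1000 + a2000) / 4
Sum = 0.41 + 0.3 + 0.15 + 0.65 = 1.51
NRC = 1.51 / 4 = 0.3775
Rounded to nearest 0.05: 0.4

0.4


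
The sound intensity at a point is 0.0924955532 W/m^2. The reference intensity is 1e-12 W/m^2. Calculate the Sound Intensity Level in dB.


Given values:
  I = 0.0924955532 W/m^2
  I_ref = 1e-12 W/m^2
Formula: SIL = 10 * log10(I / I_ref)
Compute ratio: I / I_ref = 92495553200
Compute log10: log10(92495553200) = 10.966121
Multiply: SIL = 10 * 10.966121 = 109.66

109.66 dB


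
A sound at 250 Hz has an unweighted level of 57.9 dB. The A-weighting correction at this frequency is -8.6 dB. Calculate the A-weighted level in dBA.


Given values:
  SPL = 57.9 dB
  A-weighting at 250 Hz = -8.6 dB
Formula: L_A = SPL + A_weight
L_A = 57.9 + (-8.6)
L_A = 49.3

49.3 dBA


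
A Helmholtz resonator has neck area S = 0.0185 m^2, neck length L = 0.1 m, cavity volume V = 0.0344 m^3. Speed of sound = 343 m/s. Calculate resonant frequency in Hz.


Given values:
  S = 0.0185 m^2, L = 0.1 m, V = 0.0344 m^3, c = 343 m/s
Formula: f = (c / (2*pi)) * sqrt(S / (V * L))
Compute V * L = 0.0344 * 0.1 = 0.00344
Compute S / (V * L) = 0.0185 / 0.00344 = 5.3779
Compute sqrt(5.3779) = 2.31903
Compute c / (2*pi) = 343 / 6.283185 = 54.590148
f = 54.590148 * 2.31903 = 126.6

126.6 Hz


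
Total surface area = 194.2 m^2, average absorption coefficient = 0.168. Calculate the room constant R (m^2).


Given values:
  S = 194.2 m^2, alpha = 0.168
Formula: R = S * alpha / (1 - alpha)
Numerator: 194.2 * 0.168 = 32.6256
Denominator: 1 - 0.168 = 0.832
R = 32.6256 / 0.832 = 39.21

39.21 m^2


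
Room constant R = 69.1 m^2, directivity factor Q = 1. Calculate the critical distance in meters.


Given values:
  R = 69.1 m^2, Q = 1
Formula: d_c = 0.141 * sqrt(Q * R)
Compute Q * R = 1 * 69.1 = 69.1
Compute sqrt(69.1) = 8.3126
d_c = 0.141 * 8.3126 = 1.172

1.172 m


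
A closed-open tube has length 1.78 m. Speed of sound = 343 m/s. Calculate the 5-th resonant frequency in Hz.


Given values:
  Tube type: closed-open, L = 1.78 m, c = 343 m/s, n = 5
Formula: f_n = (2n - 1) * c / (4 * L)
Compute 2n - 1 = 2*5 - 1 = 9
Compute 4 * L = 4 * 1.78 = 7.12
f = 9 * 343 / 7.12
f = 433.57

433.57 Hz


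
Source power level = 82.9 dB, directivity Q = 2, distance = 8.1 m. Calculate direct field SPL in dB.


Given values:
  Lw = 82.9 dB, Q = 2, r = 8.1 m
Formula: SPL = Lw + 10 * log10(Q / (4 * pi * r^2))
Compute 4 * pi * r^2 = 4 * pi * 8.1^2 = 824.4796
Compute Q / denom = 2 / 824.4796 = 0.00242577
Compute 10 * log10(0.00242577) = -26.1515
SPL = 82.9 + (-26.1515) = 56.75

56.75 dB


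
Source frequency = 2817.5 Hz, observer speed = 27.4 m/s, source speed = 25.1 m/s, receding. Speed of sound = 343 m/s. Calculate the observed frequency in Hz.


Given values:
  f_s = 2817.5 Hz, v_o = 27.4 m/s, v_s = 25.1 m/s
  Direction: receding
Formula: f_o = f_s * (c - v_o) / (c + v_s)
Numerator: c - v_o = 343 - 27.4 = 315.6
Denominator: c + v_s = 343 + 25.1 = 368.1
f_o = 2817.5 * 315.6 / 368.1 = 2415.66

2415.66 Hz


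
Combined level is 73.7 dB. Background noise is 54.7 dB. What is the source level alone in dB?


Given values:
  L_total = 73.7 dB, L_bg = 54.7 dB
Formula: L_source = 10 * log10(10^(L_total/10) - 10^(L_bg/10))
Convert to linear:
  10^(73.7/10) = 23442288.1532
  10^(54.7/10) = 295120.9227
Difference: 23442288.1532 - 295120.9227 = 23147167.2305
L_source = 10 * log10(23147167.2305) = 73.64

73.64 dB


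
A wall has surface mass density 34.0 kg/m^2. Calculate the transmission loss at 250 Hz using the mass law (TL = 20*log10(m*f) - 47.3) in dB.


Given values:
  m = 34.0 kg/m^2, f = 250 Hz
Formula: TL = 20 * log10(m * f) - 47.3
Compute m * f = 34.0 * 250 = 8500.0
Compute log10(8500.0) = 3.929419
Compute 20 * 3.929419 = 78.5884
TL = 78.5884 - 47.3 = 31.29

31.29 dB


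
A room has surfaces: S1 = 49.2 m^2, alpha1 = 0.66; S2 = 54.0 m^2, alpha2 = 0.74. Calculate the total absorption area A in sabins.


Given surfaces:
  Surface 1: 49.2 * 0.66 = 32.472
  Surface 2: 54.0 * 0.74 = 39.96
Formula: A = sum(Si * alpha_i)
A = 32.472 + 39.96
A = 72.43

72.43 sabins


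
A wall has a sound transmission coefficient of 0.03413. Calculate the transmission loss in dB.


Given values:
  tau = 0.03413
Formula: TL = 10 * log10(1 / tau)
Compute 1 / tau = 1 / 0.03413 = 29.2997
Compute log10(29.2997) = 1.466863
TL = 10 * 1.466863 = 14.67

14.67 dB


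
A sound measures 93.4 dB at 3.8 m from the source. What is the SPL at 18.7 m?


Given values:
  SPL1 = 93.4 dB, r1 = 3.8 m, r2 = 18.7 m
Formula: SPL2 = SPL1 - 20 * log10(r2 / r1)
Compute ratio: r2 / r1 = 18.7 / 3.8 = 4.9211
Compute log10: log10(4.9211) = 0.692062
Compute drop: 20 * 0.692062 = 13.8412
SPL2 = 93.4 - 13.8412 = 79.56

79.56 dB


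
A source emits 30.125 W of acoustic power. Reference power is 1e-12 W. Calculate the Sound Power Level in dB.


Given values:
  W = 30.125 W
  W_ref = 1e-12 W
Formula: SWL = 10 * log10(W / W_ref)
Compute ratio: W / W_ref = 30125000000000
Compute log10: log10(30125000000000) = 13.478927
Multiply: SWL = 10 * 13.478927 = 134.79

134.79 dB


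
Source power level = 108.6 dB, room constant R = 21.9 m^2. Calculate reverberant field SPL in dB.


Given values:
  Lw = 108.6 dB, R = 21.9 m^2
Formula: SPL = Lw + 10 * log10(4 / R)
Compute 4 / R = 4 / 21.9 = 0.182648
Compute 10 * log10(0.182648) = -7.3839
SPL = 108.6 + (-7.3839) = 101.22

101.22 dB


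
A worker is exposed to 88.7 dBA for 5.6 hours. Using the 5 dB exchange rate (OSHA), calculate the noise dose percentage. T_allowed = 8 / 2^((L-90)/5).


Given values:
  L = 88.7 dBA, T = 5.6 hours
Formula: T_allowed = 8 / 2^((L - 90) / 5)
Compute exponent: (88.7 - 90) / 5 = -0.26
Compute 2^(-0.26) = 0.835088
T_allowed = 8 / 0.835088 = 9.579829 hours
Dose = (T / T_allowed) * 100
Dose = (5.6 / 9.579829) * 100 = 58.46

58.46 %


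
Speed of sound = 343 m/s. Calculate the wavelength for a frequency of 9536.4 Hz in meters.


Given values:
  c = 343 m/s, f = 9536.4 Hz
Formula: lambda = c / f
lambda = 343 / 9536.4
lambda = 0.036

0.036 m


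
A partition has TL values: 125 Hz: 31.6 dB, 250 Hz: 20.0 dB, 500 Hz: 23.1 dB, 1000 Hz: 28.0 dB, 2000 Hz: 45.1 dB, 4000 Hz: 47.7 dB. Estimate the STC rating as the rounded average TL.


Given TL values at each frequency:
  125 Hz: 31.6 dB
  250 Hz: 20.0 dB
  500 Hz: 23.1 dB
  1000 Hz: 28.0 dB
  2000 Hz: 45.1 dB
  4000 Hz: 47.7 dB
Formula: STC ~ round(average of TL values)
Sum = 31.6 + 20.0 + 23.1 + 28.0 + 45.1 + 47.7 = 195.5
Average = 195.5 / 6 = 32.58
Rounded: 33

33


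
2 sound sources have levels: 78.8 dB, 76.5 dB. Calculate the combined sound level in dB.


Formula: L_total = 10 * log10( sum(10^(Li/10)) )
  Source 1: 10^(78.8/10) = 75857757.5029
  Source 2: 10^(76.5/10) = 44668359.2151
Sum of linear values = 120526116.718
L_total = 10 * log10(120526116.718) = 80.81

80.81 dB


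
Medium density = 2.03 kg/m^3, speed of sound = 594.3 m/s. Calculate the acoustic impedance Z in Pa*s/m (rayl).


Given values:
  rho = 2.03 kg/m^3
  c = 594.3 m/s
Formula: Z = rho * c
Z = 2.03 * 594.3
Z = 1206.43

1206.43 rayl


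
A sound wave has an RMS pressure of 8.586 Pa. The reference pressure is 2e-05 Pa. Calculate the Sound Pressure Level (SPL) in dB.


Given values:
  p = 8.586 Pa
  p_ref = 2e-05 Pa
Formula: SPL = 20 * log10(p / p_ref)
Compute ratio: p / p_ref = 8.586 / 2e-05 = 429300
Compute log10: log10(429300) = 5.632761
Multiply: SPL = 20 * 5.632761 = 112.66

112.66 dB


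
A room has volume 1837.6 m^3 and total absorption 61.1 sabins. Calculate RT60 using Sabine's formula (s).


Given values:
  V = 1837.6 m^3
  A = 61.1 sabins
Formula: RT60 = 0.161 * V / A
Numerator: 0.161 * 1837.6 = 295.8536
RT60 = 295.8536 / 61.1 = 4.842

4.842 s


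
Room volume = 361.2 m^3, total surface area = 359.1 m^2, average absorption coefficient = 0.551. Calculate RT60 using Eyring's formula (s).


Given values:
  V = 361.2 m^3, S = 359.1 m^2, alpha = 0.551
Formula: RT60 = 0.161 * V / (-S * ln(1 - alpha))
Compute ln(1 - 0.551) = ln(0.449) = -0.800732
Denominator: -359.1 * -0.800732 = 287.5429
Numerator: 0.161 * 361.2 = 58.1532
RT60 = 58.1532 / 287.5429 = 0.202

0.202 s


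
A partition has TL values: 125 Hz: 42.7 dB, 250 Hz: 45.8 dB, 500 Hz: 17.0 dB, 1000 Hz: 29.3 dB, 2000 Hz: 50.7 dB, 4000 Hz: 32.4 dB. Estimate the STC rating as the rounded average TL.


Given TL values at each frequency:
  125 Hz: 42.7 dB
  250 Hz: 45.8 dB
  500 Hz: 17.0 dB
  1000 Hz: 29.3 dB
  2000 Hz: 50.7 dB
  4000 Hz: 32.4 dB
Formula: STC ~ round(average of TL values)
Sum = 42.7 + 45.8 + 17.0 + 29.3 + 50.7 + 32.4 = 217.9
Average = 217.9 / 6 = 36.32
Rounded: 36

36


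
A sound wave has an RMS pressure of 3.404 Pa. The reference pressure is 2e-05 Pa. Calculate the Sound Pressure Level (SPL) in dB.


Given values:
  p = 3.404 Pa
  p_ref = 2e-05 Pa
Formula: SPL = 20 * log10(p / p_ref)
Compute ratio: p / p_ref = 3.404 / 2e-05 = 170200
Compute log10: log10(170200) = 5.23096
Multiply: SPL = 20 * 5.23096 = 104.62

104.62 dB


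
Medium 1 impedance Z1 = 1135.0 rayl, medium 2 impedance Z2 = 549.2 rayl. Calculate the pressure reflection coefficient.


Given values:
  Z1 = 1135.0 rayl, Z2 = 549.2 rayl
Formula: R = (Z2 - Z1) / (Z2 + Z1)
Numerator: Z2 - Z1 = 549.2 - 1135.0 = -585.8
Denominator: Z2 + Z1 = 549.2 + 1135.0 = 1684.2
R = -585.8 / 1684.2 = -0.3478

-0.3478


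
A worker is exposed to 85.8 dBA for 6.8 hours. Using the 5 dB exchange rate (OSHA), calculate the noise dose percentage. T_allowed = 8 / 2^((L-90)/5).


Given values:
  L = 85.8 dBA, T = 6.8 hours
Formula: T_allowed = 8 / 2^((L - 90) / 5)
Compute exponent: (85.8 - 90) / 5 = -0.84
Compute 2^(-0.84) = 0.558644
T_allowed = 8 / 0.558644 = 14.32039 hours
Dose = (T / T_allowed) * 100
Dose = (6.8 / 14.32039) * 100 = 47.48

47.48 %


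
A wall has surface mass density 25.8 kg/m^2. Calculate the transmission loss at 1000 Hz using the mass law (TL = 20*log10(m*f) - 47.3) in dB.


Given values:
  m = 25.8 kg/m^2, f = 1000 Hz
Formula: TL = 20 * log10(m * f) - 47.3
Compute m * f = 25.8 * 1000 = 25800.0
Compute log10(25800.0) = 4.41162
Compute 20 * 4.41162 = 88.2324
TL = 88.2324 - 47.3 = 40.93

40.93 dB


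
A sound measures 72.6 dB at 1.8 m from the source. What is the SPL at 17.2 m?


Given values:
  SPL1 = 72.6 dB, r1 = 1.8 m, r2 = 17.2 m
Formula: SPL2 = SPL1 - 20 * log10(r2 / r1)
Compute ratio: r2 / r1 = 17.2 / 1.8 = 9.5556
Compute log10: log10(9.5556) = 0.980258
Compute drop: 20 * 0.980258 = 19.6052
SPL2 = 72.6 - 19.6052 = 52.99

52.99 dB


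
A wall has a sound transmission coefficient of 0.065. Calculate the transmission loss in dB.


Given values:
  tau = 0.065
Formula: TL = 10 * log10(1 / tau)
Compute 1 / tau = 1 / 0.065 = 15.3846
Compute log10(15.3846) = 1.187086
TL = 10 * 1.187086 = 11.87

11.87 dB


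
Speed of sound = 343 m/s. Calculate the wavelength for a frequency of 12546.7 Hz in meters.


Given values:
  c = 343 m/s, f = 12546.7 Hz
Formula: lambda = c / f
lambda = 343 / 12546.7
lambda = 0.0273

0.0273 m


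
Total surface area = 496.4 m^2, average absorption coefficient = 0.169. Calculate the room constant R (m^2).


Given values:
  S = 496.4 m^2, alpha = 0.169
Formula: R = S * alpha / (1 - alpha)
Numerator: 496.4 * 0.169 = 83.8916
Denominator: 1 - 0.169 = 0.831
R = 83.8916 / 0.831 = 100.95

100.95 m^2


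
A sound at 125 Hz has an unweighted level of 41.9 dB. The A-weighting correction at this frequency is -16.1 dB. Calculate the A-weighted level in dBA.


Given values:
  SPL = 41.9 dB
  A-weighting at 125 Hz = -16.1 dB
Formula: L_A = SPL + A_weight
L_A = 41.9 + (-16.1)
L_A = 25.8

25.8 dBA


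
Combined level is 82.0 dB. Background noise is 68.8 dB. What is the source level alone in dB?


Given values:
  L_total = 82.0 dB, L_bg = 68.8 dB
Formula: L_source = 10 * log10(10^(L_total/10) - 10^(L_bg/10))
Convert to linear:
  10^(82.0/10) = 158489319.2461
  10^(68.8/10) = 7585775.7503
Difference: 158489319.2461 - 7585775.7503 = 150903543.4958
L_source = 10 * log10(150903543.4958) = 81.79

81.79 dB


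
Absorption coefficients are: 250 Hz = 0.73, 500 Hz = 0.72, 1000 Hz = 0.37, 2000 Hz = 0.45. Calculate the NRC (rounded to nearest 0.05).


Given values:
  a_250 = 0.73, a_500 = 0.72
  a_1000 = 0.37, a_2000 = 0.45
Formula: NRC = (a250 + a500 + a1000 + a2000) / 4
Sum = 0.73 + 0.72 + 0.37 + 0.45 = 2.27
NRC = 2.27 / 4 = 0.5675
Rounded to nearest 0.05: 0.55

0.55


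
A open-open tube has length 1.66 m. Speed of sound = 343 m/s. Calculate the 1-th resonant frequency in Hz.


Given values:
  Tube type: open-open, L = 1.66 m, c = 343 m/s, n = 1
Formula: f_n = n * c / (2 * L)
Compute 2 * L = 2 * 1.66 = 3.32
f = 1 * 343 / 3.32
f = 103.31

103.31 Hz


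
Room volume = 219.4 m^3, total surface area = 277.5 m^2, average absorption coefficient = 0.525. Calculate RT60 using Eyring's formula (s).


Given values:
  V = 219.4 m^3, S = 277.5 m^2, alpha = 0.525
Formula: RT60 = 0.161 * V / (-S * ln(1 - alpha))
Compute ln(1 - 0.525) = ln(0.475) = -0.74444
Denominator: -277.5 * -0.74444 = 206.5821
Numerator: 0.161 * 219.4 = 35.3234
RT60 = 35.3234 / 206.5821 = 0.171

0.171 s


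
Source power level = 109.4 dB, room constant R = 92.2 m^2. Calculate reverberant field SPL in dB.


Given values:
  Lw = 109.4 dB, R = 92.2 m^2
Formula: SPL = Lw + 10 * log10(4 / R)
Compute 4 / R = 4 / 92.2 = 0.043384
Compute 10 * log10(0.043384) = -13.6267
SPL = 109.4 + (-13.6267) = 95.77

95.77 dB


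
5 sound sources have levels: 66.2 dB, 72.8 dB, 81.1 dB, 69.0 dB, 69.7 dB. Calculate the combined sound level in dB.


Formula: L_total = 10 * log10( sum(10^(Li/10)) )
  Source 1: 10^(66.2/10) = 4168693.8347
  Source 2: 10^(72.8/10) = 19054607.1796
  Source 3: 10^(81.1/10) = 128824955.1693
  Source 4: 10^(69.0/10) = 7943282.3472
  Source 5: 10^(69.7/10) = 9332543.008
Sum of linear values = 169324081.5388
L_total = 10 * log10(169324081.5388) = 82.29

82.29 dB


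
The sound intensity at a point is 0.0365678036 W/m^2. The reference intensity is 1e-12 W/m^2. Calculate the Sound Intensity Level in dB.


Given values:
  I = 0.0365678036 W/m^2
  I_ref = 1e-12 W/m^2
Formula: SIL = 10 * log10(I / I_ref)
Compute ratio: I / I_ref = 36567803600
Compute log10: log10(36567803600) = 10.563099
Multiply: SIL = 10 * 10.563099 = 105.63

105.63 dB


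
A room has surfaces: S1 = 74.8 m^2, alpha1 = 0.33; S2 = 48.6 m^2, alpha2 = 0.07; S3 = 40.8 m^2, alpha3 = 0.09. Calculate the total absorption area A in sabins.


Given surfaces:
  Surface 1: 74.8 * 0.33 = 24.684
  Surface 2: 48.6 * 0.07 = 3.402
  Surface 3: 40.8 * 0.09 = 3.672
Formula: A = sum(Si * alpha_i)
A = 24.684 + 3.402 + 3.672
A = 31.76

31.76 sabins


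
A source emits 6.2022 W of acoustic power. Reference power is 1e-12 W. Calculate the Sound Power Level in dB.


Given values:
  W = 6.2022 W
  W_ref = 1e-12 W
Formula: SWL = 10 * log10(W / W_ref)
Compute ratio: W / W_ref = 6202200000000
Compute log10: log10(6202200000000) = 12.792546
Multiply: SWL = 10 * 12.792546 = 127.93

127.93 dB


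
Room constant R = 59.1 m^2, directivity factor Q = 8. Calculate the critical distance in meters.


Given values:
  R = 59.1 m^2, Q = 8
Formula: d_c = 0.141 * sqrt(Q * R)
Compute Q * R = 8 * 59.1 = 472.8
Compute sqrt(472.8) = 21.744
d_c = 0.141 * 21.744 = 3.066

3.066 m


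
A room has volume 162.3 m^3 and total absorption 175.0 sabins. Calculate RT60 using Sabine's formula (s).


Given values:
  V = 162.3 m^3
  A = 175.0 sabins
Formula: RT60 = 0.161 * V / A
Numerator: 0.161 * 162.3 = 26.1303
RT60 = 26.1303 / 175.0 = 0.149

0.149 s


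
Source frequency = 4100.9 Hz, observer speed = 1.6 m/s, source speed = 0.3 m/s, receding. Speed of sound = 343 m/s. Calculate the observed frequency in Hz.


Given values:
  f_s = 4100.9 Hz, v_o = 1.6 m/s, v_s = 0.3 m/s
  Direction: receding
Formula: f_o = f_s * (c - v_o) / (c + v_s)
Numerator: c - v_o = 343 - 1.6 = 341.4
Denominator: c + v_s = 343 + 0.3 = 343.3
f_o = 4100.9 * 341.4 / 343.3 = 4078.2

4078.2 Hz


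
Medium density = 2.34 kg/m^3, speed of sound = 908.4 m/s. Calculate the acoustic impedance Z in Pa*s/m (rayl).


Given values:
  rho = 2.34 kg/m^3
  c = 908.4 m/s
Formula: Z = rho * c
Z = 2.34 * 908.4
Z = 2125.66

2125.66 rayl


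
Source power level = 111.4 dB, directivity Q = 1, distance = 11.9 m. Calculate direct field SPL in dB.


Given values:
  Lw = 111.4 dB, Q = 1, r = 11.9 m
Formula: SPL = Lw + 10 * log10(Q / (4 * pi * r^2))
Compute 4 * pi * r^2 = 4 * pi * 11.9^2 = 1779.5237
Compute Q / denom = 1 / 1779.5237 = 0.00056195
Compute 10 * log10(0.00056195) = -32.503
SPL = 111.4 + (-32.503) = 78.9

78.9 dB


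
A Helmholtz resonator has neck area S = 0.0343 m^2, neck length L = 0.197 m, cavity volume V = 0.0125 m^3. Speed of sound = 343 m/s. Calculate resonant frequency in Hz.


Given values:
  S = 0.0343 m^2, L = 0.197 m, V = 0.0125 m^3, c = 343 m/s
Formula: f = (c / (2*pi)) * sqrt(S / (V * L))
Compute V * L = 0.0125 * 0.197 = 0.0024625
Compute S / (V * L) = 0.0343 / 0.0024625 = 13.9289
Compute sqrt(13.9289) = 3.732144
Compute c / (2*pi) = 343 / 6.283185 = 54.590148
f = 54.590148 * 3.732144 = 203.74

203.74 Hz


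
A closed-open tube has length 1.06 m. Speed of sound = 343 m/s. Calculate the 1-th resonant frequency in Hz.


Given values:
  Tube type: closed-open, L = 1.06 m, c = 343 m/s, n = 1
Formula: f_n = (2n - 1) * c / (4 * L)
Compute 2n - 1 = 2*1 - 1 = 1
Compute 4 * L = 4 * 1.06 = 4.24
f = 1 * 343 / 4.24
f = 80.9

80.9 Hz


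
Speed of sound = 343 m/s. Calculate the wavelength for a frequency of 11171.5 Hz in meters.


Given values:
  c = 343 m/s, f = 11171.5 Hz
Formula: lambda = c / f
lambda = 343 / 11171.5
lambda = 0.0307

0.0307 m


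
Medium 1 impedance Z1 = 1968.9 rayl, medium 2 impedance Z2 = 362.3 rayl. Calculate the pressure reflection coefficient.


Given values:
  Z1 = 1968.9 rayl, Z2 = 362.3 rayl
Formula: R = (Z2 - Z1) / (Z2 + Z1)
Numerator: Z2 - Z1 = 362.3 - 1968.9 = -1606.6
Denominator: Z2 + Z1 = 362.3 + 1968.9 = 2331.2
R = -1606.6 / 2331.2 = -0.6892

-0.6892


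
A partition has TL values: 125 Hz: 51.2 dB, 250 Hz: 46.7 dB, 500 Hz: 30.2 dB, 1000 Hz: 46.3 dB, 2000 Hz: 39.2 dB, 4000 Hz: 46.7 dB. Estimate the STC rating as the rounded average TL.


Given TL values at each frequency:
  125 Hz: 51.2 dB
  250 Hz: 46.7 dB
  500 Hz: 30.2 dB
  1000 Hz: 46.3 dB
  2000 Hz: 39.2 dB
  4000 Hz: 46.7 dB
Formula: STC ~ round(average of TL values)
Sum = 51.2 + 46.7 + 30.2 + 46.3 + 39.2 + 46.7 = 260.3
Average = 260.3 / 6 = 43.38
Rounded: 43

43


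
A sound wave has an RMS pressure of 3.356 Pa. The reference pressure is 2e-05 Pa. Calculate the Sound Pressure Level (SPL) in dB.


Given values:
  p = 3.356 Pa
  p_ref = 2e-05 Pa
Formula: SPL = 20 * log10(p / p_ref)
Compute ratio: p / p_ref = 3.356 / 2e-05 = 167800
Compute log10: log10(167800) = 5.224792
Multiply: SPL = 20 * 5.224792 = 104.5

104.5 dB


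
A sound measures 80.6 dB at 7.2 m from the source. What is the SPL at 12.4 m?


Given values:
  SPL1 = 80.6 dB, r1 = 7.2 m, r2 = 12.4 m
Formula: SPL2 = SPL1 - 20 * log10(r2 / r1)
Compute ratio: r2 / r1 = 12.4 / 7.2 = 1.7222
Compute log10: log10(1.7222) = 0.236084
Compute drop: 20 * 0.236084 = 4.7217
SPL2 = 80.6 - 4.7217 = 75.88

75.88 dB


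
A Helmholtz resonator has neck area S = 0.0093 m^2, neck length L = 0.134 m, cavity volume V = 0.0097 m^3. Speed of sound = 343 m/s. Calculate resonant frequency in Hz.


Given values:
  S = 0.0093 m^2, L = 0.134 m, V = 0.0097 m^3, c = 343 m/s
Formula: f = (c / (2*pi)) * sqrt(S / (V * L))
Compute V * L = 0.0097 * 0.134 = 0.0012998
Compute S / (V * L) = 0.0093 / 0.0012998 = 7.1549
Compute sqrt(7.1549) = 2.674864
Compute c / (2*pi) = 343 / 6.283185 = 54.590148
f = 54.590148 * 2.674864 = 146.02

146.02 Hz


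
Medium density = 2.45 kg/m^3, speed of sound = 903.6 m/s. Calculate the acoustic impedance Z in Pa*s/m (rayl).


Given values:
  rho = 2.45 kg/m^3
  c = 903.6 m/s
Formula: Z = rho * c
Z = 2.45 * 903.6
Z = 2213.82

2213.82 rayl


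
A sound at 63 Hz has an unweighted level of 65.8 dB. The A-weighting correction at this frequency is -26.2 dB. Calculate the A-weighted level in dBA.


Given values:
  SPL = 65.8 dB
  A-weighting at 63 Hz = -26.2 dB
Formula: L_A = SPL + A_weight
L_A = 65.8 + (-26.2)
L_A = 39.6

39.6 dBA


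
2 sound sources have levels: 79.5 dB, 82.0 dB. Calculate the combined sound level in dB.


Formula: L_total = 10 * log10( sum(10^(Li/10)) )
  Source 1: 10^(79.5/10) = 89125093.8134
  Source 2: 10^(82.0/10) = 158489319.2461
Sum of linear values = 247614413.0595
L_total = 10 * log10(247614413.0595) = 83.94

83.94 dB


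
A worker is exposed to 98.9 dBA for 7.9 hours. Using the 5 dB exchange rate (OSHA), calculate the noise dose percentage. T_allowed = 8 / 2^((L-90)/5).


Given values:
  L = 98.9 dBA, T = 7.9 hours
Formula: T_allowed = 8 / 2^((L - 90) / 5)
Compute exponent: (98.9 - 90) / 5 = 1.78
Compute 2^(1.78) = 3.434262
T_allowed = 8 / 3.434262 = 2.329467 hours
Dose = (T / T_allowed) * 100
Dose = (7.9 / 2.329467) * 100 = 339.13

339.13 %


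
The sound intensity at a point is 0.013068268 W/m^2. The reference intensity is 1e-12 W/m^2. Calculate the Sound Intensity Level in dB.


Given values:
  I = 0.013068268 W/m^2
  I_ref = 1e-12 W/m^2
Formula: SIL = 10 * log10(I / I_ref)
Compute ratio: I / I_ref = 13068268000
Compute log10: log10(13068268000) = 10.116218
Multiply: SIL = 10 * 10.116218 = 101.16

101.16 dB


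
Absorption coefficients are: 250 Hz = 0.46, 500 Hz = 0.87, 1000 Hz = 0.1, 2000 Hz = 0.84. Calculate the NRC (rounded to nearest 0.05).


Given values:
  a_250 = 0.46, a_500 = 0.87
  a_1000 = 0.1, a_2000 = 0.84
Formula: NRC = (a250 + a500 + a1000 + a2000) / 4
Sum = 0.46 + 0.87 + 0.1 + 0.84 = 2.27
NRC = 2.27 / 4 = 0.5675
Rounded to nearest 0.05: 0.55

0.55
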